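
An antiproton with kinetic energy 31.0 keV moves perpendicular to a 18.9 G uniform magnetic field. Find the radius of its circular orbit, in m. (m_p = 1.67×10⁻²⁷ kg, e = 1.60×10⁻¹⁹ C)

r ≈ 13.5 m

Convert the energy: K = 31.0 keV = 4.96×10^-15 J.
v = √(2K/m) = √(2·4.96×10^-15/1.67×10^-27) = 2.44×10^6 m/s.
r = mv/(qB) = (1.67×10^-27)(2.44×10^6) / [(1×1.60×10^-19)(1.89×10^-3)] = 13.5 m.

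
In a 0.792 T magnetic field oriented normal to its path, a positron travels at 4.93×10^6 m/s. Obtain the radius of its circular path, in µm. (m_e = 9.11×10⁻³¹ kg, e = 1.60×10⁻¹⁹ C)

r ≈ 35.4 µm

The magnetic force provides the centripetal force: qvB = mv²/r, so r = mv/(qB).
r = (9.11×10^-31 kg)(4.93×10^6 m/s) / [(1×1.60×10^-19 C)(0.792 T)] = 3.54×10^-5 m.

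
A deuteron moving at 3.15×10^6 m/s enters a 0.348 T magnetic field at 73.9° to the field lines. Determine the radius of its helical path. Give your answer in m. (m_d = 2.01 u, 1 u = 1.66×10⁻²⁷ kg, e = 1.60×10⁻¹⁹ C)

r ≈ 0.181 m

Only the perpendicular component v⊥ = v sin73.9° = 3.03×10^6 m/s is bent by the field.
r = m v⊥ /(qB) = (3.34×10^-27)(3.03×10^6) / [(1×1.60×10^-19)(0.348)] = 0.181 m.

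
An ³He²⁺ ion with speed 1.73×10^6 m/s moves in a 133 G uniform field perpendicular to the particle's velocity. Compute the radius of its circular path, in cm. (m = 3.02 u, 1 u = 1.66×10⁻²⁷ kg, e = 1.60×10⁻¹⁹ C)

r ≈ 204 cm

The magnetic force provides the centripetal force: qvB = mv²/r, so r = mv/(qB).
r = (5.01×10^-27 kg)(1.73×10^6 m/s) / [(2×1.60×10^-19 C)(0.0133 T)] = 2.04 m.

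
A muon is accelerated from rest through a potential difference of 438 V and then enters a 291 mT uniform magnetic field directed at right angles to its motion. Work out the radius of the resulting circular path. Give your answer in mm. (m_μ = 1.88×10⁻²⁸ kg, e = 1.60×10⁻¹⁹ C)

r ≈ 3.49 mm

The kinetic energy gained is K = qV = (1×1.60×10^-19)(438) = 7.01×10^-17 J.
v = √(2K/m) = 8.63×10^5 m/s.
r = mv/(qB) = (1.88×10^-28)(8.63×10^5) / [(1×1.60×10^-19)(0.291)] = 3.49×10^-3 m.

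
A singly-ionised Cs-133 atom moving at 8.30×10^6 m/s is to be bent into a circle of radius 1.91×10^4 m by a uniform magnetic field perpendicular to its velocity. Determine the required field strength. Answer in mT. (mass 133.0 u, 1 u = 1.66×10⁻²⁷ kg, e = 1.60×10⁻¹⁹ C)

qvB = mv²/r gives B = mv/(qr).
B = (2.21×10^-25)(8.30×10^6) / [(1×1.60×10^-19)(1.91×10^4)] = 6.00×10^-4 T.

B ≈ 0.600 mT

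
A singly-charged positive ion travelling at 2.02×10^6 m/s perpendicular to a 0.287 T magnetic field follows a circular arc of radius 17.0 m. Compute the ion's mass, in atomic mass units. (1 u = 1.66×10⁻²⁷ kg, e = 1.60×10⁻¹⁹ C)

m ≈ 233 u

qvB = mv²/r ⇒ m = qBr/v.
m = (1×1.60×10^-19)(0.287)(17.0) / (2.02×10^6) = 3.86×10^-25 kg = 233 u.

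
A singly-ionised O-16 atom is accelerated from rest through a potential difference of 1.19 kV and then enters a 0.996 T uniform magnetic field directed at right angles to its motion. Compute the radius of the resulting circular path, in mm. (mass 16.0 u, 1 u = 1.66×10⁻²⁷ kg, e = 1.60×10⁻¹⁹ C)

r ≈ 20.0 mm

The kinetic energy gained is K = qV = (1×1.60×10^-19)(1190) = 1.90×10^-16 J.
v = √(2K/m) = 1.20×10^5 m/s.
r = mv/(qB) = (2.66×10^-26)(1.20×10^5) / [(1×1.60×10^-19)(0.996)] = 0.0200 m.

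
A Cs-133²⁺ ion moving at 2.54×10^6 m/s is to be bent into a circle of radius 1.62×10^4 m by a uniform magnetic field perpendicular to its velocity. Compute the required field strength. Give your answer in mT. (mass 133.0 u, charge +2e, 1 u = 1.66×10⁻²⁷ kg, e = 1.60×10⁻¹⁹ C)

qvB = mv²/r gives B = mv/(qr).
B = (2.21×10^-25)(2.54×10^6) / [(2×1.60×10^-19)(1.62×10^4)] = 1.08×10^-4 T.

B ≈ 0.108 mT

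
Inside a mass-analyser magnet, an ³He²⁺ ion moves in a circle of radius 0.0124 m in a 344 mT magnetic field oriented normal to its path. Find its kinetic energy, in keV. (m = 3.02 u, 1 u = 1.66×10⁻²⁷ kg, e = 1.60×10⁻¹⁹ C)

v = qBr/m = (2×1.60×10^-19)(0.344)(0.0124) / (5.01×10^-27) = 2.72×10^5 m/s.
K = ½mv² = 0.5·(5.01×10^-27)·(2.72×10^5)² = 1.86×10^-16 J = 1.16 keV.

K ≈ 1.16 keV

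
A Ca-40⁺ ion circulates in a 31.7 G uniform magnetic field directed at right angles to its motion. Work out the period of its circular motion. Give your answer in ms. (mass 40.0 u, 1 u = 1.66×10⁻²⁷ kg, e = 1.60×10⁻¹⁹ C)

The cyclotron period is independent of speed: T = 2πm/(qB).
T = 2π(6.64×10^-26) / [(1×1.60×10^-19)(3.17×10^-3)] = 8.23×10^-4 s.

T ≈ 0.823 ms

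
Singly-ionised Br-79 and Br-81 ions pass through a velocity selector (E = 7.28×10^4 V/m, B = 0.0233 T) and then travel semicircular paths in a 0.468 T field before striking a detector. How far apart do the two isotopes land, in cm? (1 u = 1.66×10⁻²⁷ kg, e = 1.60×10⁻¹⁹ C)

Δd ≈ 27.7 cm

Both emerge at v = E/B₁ = 3.12×10^6 m/s.
r = mv/(qB₂), so r₁ = 5.472 m and r₂ = 5.611 m, giving Δr = 0.139 m.
After a semicircle each ion lands a diameter 2r from the entry slit, so the separation is 2Δr = 0.277 m.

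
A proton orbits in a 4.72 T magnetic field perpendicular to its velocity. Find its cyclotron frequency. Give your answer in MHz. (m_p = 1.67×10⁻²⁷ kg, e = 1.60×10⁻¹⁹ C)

f ≈ 72.0 MHz

f = qB/(2πm) = (1×1.60×10^-19)(4.72) / [2π(1.67×10^-27)] = 7.20×10^7 Hz.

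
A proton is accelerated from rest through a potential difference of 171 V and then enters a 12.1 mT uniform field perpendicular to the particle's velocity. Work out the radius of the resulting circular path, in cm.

The kinetic energy gained is K = qV = (1×1.60×10^-19)(171) = 2.74×10^-17 J.
v = √(2K/m) = 1.81×10^5 m/s.
r = mv/(qB) = (1.67×10^-27)(1.81×10^5) / [(1×1.60×10^-19)(0.0121)] = 0.156 m.

r ≈ 15.6 cm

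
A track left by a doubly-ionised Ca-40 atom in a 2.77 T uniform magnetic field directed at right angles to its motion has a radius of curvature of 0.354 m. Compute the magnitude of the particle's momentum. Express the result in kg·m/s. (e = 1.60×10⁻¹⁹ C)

Since qvB = mv²/r, the momentum p = mv = qBr.
p = (2×1.60×10^-19)(2.77)(0.354) = 3.14×10^-19 kg·m/s.

p ≈ 3.14×10^-19 kg·m/s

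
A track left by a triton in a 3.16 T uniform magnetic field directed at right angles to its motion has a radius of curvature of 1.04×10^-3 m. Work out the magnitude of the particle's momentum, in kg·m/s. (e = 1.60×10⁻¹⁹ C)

p ≈ 5.26×10^-22 kg·m/s

Since qvB = mv²/r, the momentum p = mv = qBr.
p = (1×1.60×10^-19)(3.16)(1.04×10^-3) = 5.26×10^-22 kg·m/s.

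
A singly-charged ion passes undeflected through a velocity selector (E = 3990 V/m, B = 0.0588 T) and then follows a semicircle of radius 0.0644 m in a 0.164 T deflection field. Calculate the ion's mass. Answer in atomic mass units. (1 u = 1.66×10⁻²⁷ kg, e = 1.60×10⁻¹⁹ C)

v = E/B₁ = 6.79×10^4 m/s.
From r = mv/(qB₂), m = qB₂r/v = (1×1.60×10^-19)(0.164)(0.0644) / (6.79×10^4) = 2.49×10^-26 kg.
In atomic mass units: m = 2.49×10^-26 / 1.66×10^-27 = 15.0 u.

m ≈ 15.0 u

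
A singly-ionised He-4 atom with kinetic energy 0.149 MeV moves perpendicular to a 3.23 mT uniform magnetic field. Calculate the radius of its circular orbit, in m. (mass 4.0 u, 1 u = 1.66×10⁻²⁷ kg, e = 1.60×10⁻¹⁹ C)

r ≈ 34.4 m

Convert the energy: K = 0.149 MeV = 2.38×10^-14 J.
v = √(2K/m) = √(2·2.38×10^-14/6.64×10^-27) = 2.68×10^6 m/s.
r = mv/(qB) = (6.64×10^-27)(2.68×10^6) / [(1×1.60×10^-19)(3.23×10^-3)] = 34.4 m.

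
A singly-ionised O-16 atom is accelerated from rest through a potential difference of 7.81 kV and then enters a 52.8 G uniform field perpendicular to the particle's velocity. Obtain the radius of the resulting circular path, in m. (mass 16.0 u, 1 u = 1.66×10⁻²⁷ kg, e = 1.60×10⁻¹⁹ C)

The kinetic energy gained is K = qV = (1×1.60×10^-19)(7810) = 1.25×10^-15 J.
v = √(2K/m) = 3.07×10^5 m/s.
r = mv/(qB) = (2.66×10^-26)(3.07×10^5) / [(1×1.60×10^-19)(5.28×10^-3)] = 9.64 m.

r ≈ 9.64 m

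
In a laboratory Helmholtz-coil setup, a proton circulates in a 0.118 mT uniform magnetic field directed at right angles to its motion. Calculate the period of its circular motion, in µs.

The cyclotron period is independent of speed: T = 2πm/(qB).
T = 2π(1.67×10^-27) / [(1×1.60×10^-19)(1.18×10^-4)] = 5.56×10^-4 s.

T ≈ 556 µs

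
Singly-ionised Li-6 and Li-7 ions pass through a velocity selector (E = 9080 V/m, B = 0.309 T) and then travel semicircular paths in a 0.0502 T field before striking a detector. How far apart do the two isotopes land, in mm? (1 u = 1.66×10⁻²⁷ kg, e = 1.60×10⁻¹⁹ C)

Δd ≈ 12.1 mm

Both emerge at v = E/B₁ = 2.94×10^4 m/s.
r = mv/(qB₂), so r₁ = 0.03644 m and r₂ = 0.04251 m, giving Δr = 6.07×10^-3 m.
After a semicircle each ion lands a diameter 2r from the entry slit, so the separation is 2Δr = 0.0121 m.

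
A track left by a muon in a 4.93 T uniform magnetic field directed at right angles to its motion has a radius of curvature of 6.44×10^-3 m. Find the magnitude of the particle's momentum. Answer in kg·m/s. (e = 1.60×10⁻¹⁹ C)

Since qvB = mv²/r, the momentum p = mv = qBr.
p = (1×1.60×10^-19)(4.93)(6.44×10^-3) = 5.08×10^-21 kg·m/s.

p ≈ 5.08×10^-21 kg·m/s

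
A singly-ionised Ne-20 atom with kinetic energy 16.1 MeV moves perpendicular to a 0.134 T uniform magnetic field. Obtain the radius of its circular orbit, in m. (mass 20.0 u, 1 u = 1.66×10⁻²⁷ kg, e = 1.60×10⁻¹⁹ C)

Convert the energy: K = 16.1 MeV = 2.58×10^-12 J.
v = √(2K/m) = √(2·2.58×10^-12/3.32×10^-26) = 1.25×10^7 m/s.
r = mv/(qB) = (3.32×10^-26)(1.25×10^7) / [(1×1.60×10^-19)(0.134)] = 19.3 m.

r ≈ 19.3 m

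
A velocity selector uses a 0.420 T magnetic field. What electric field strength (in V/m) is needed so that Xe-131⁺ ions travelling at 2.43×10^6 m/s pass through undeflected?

qE = qvB ⇒ E = vB = (2.43×10^6)(0.420) = 1.02×10^6 V/m.

E ≈ 1.02×10^6 V/m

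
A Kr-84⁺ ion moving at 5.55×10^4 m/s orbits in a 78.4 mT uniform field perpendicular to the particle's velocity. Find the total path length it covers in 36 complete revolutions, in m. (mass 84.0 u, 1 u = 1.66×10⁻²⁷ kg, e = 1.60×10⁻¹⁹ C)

r = mv/(qB) = 0.617 m, so one revolution covers 2πr = 3.88 m.
In 36 revolutions: L = 36·2πr = 140 m.

L ≈ 140 m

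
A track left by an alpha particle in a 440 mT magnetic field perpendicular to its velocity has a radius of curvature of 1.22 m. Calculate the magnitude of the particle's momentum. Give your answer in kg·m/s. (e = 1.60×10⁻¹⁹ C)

Since qvB = mv²/r, the momentum p = mv = qBr.
p = (2×1.60×10^-19)(0.440)(1.22) = 1.72×10^-19 kg·m/s.

p ≈ 1.72×10^-19 kg·m/s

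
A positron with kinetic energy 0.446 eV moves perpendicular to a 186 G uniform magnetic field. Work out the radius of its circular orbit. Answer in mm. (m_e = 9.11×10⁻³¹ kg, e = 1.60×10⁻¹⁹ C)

Convert the energy: K = 0.446 eV = 7.14×10^-20 J.
v = √(2K/m) = √(2·7.14×10^-20/9.11×10^-31) = 3.96×10^5 m/s.
r = mv/(qB) = (9.11×10^-31)(3.96×10^5) / [(1×1.60×10^-19)(0.0186)] = 1.21×10^-4 m.

r ≈ 0.121 mm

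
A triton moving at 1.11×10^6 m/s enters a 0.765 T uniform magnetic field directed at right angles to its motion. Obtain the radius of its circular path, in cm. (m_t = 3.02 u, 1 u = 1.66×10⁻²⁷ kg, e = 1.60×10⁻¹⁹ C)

The magnetic force provides the centripetal force: qvB = mv²/r, so r = mv/(qB).
r = (5.01×10^-27 kg)(1.11×10^6 m/s) / [(1×1.60×10^-19 C)(0.765 T)] = 0.0455 m.

r ≈ 4.55 cm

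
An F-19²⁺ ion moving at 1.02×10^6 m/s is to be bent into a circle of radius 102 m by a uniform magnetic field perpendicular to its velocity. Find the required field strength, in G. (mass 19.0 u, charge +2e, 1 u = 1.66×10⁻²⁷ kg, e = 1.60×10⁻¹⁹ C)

qvB = mv²/r gives B = mv/(qr).
B = (3.15×10^-26)(1.02×10^6) / [(2×1.60×10^-19)(102)] = 9.86×10^-4 T.

B ≈ 9.86 G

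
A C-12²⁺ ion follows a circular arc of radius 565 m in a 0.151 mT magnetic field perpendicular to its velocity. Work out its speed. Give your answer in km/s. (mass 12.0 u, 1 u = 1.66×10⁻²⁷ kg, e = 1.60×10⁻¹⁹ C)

From qvB = mv²/r, v = qBr/m.
v = (2×1.60×10^-19)(1.51×10^-4)(565) / (1.99×10^-26) = 1.37×10^6 m/s.

v ≈ 1370 km/s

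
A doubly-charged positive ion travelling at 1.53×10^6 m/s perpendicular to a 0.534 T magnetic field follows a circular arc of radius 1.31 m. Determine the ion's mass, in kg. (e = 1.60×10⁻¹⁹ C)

qvB = mv²/r ⇒ m = qBr/v.
m = (2×1.60×10^-19)(0.534)(1.31) / (1.53×10^6) = 1.46×10^-25 kg.

m ≈ 1.46×10^-25 kg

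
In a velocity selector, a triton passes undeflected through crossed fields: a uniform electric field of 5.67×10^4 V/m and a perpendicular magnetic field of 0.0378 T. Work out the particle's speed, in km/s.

For zero net force, qE = qvB, so v = E/B.
v = (5.67×10^4) / (0.0378) = 1.50×10^6 m/s.

v ≈ 1500 km/s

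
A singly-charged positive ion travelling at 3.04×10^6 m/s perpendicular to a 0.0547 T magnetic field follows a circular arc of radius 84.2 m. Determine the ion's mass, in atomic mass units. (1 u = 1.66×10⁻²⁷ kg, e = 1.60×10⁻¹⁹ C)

m ≈ 146 u

qvB = mv²/r ⇒ m = qBr/v.
m = (1×1.60×10^-19)(0.0547)(84.2) / (3.04×10^6) = 2.42×10^-25 kg = 146 u.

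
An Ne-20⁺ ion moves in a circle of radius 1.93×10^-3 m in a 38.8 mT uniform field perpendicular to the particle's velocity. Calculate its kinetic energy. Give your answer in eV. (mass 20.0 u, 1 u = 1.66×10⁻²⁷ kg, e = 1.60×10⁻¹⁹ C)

K ≈ 0.0135 eV

v = qBr/m = (1×1.60×10^-19)(0.0388)(1.93×10^-3) / (3.32×10^-26) = 361 m/s.
K = ½mv² = 0.5·(3.32×10^-26)·(361)² = 2.16×10^-21 J = 0.0135 eV.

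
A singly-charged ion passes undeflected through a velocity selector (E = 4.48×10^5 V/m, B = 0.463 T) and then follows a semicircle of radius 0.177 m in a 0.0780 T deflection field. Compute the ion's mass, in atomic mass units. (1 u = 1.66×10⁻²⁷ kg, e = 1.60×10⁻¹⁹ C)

v = E/B₁ = 9.68×10^5 m/s.
From r = mv/(qB₂), m = qB₂r/v = (1×1.60×10^-19)(0.0780)(0.177) / (9.68×10^5) = 2.28×10^-27 kg.
In atomic mass units: m = 2.28×10^-27 / 1.66×10^-27 = 1.38 u.

m ≈ 1.38 u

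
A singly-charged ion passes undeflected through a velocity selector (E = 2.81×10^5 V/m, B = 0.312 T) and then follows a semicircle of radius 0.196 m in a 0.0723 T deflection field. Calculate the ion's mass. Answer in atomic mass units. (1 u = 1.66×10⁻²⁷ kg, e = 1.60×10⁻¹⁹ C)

v = E/B₁ = 9.01×10^5 m/s.
From r = mv/(qB₂), m = qB₂r/v = (1×1.60×10^-19)(0.0723)(0.196) / (9.01×10^5) = 2.52×10^-27 kg.
In atomic mass units: m = 2.52×10^-27 / 1.66×10^-27 = 1.52 u.

m ≈ 1.52 u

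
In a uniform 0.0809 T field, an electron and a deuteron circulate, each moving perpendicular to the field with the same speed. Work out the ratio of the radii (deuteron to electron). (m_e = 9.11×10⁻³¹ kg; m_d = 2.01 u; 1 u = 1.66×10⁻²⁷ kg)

ratio ≈ 3660

r = mv/(qB) ⇒ at equal v, r ∝ m/q.
r_{deuteron}/r_{electron} = 3660.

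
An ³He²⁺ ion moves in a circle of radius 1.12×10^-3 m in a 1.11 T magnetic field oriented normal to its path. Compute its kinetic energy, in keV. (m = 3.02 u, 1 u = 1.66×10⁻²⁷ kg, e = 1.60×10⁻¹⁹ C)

v = qBr/m = (2×1.60×10^-19)(1.11)(1.12×10^-3) / (5.01×10^-27) = 7.94×10^4 m/s.
K = ½mv² = 0.5·(5.01×10^-27)·(7.94×10^4)² = 1.58×10^-17 J = 0.0987 keV.

K ≈ 0.0987 keV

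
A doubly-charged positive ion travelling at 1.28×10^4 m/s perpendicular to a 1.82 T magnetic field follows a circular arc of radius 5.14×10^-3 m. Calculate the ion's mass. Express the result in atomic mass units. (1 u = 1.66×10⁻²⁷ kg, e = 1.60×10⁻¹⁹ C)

m ≈ 141 u

qvB = mv²/r ⇒ m = qBr/v.
m = (2×1.60×10^-19)(1.82)(5.14×10^-3) / (1.28×10^4) = 2.34×10^-25 kg = 141 u.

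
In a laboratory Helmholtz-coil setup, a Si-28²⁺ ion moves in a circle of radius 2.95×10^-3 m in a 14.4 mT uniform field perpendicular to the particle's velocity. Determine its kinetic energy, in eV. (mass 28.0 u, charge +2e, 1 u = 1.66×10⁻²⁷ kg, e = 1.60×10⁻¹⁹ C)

v = qBr/m = (2×1.60×10^-19)(0.0144)(2.95×10^-3) / (4.65×10^-26) = 292 m/s.
K = ½mv² = 0.5·(4.65×10^-26)·(292)² = 1.99×10^-21 J = 0.0124 eV.

K ≈ 0.0124 eV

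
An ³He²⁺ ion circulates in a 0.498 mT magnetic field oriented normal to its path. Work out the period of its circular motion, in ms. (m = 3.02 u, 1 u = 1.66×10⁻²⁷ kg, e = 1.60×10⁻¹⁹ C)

The cyclotron period is independent of speed: T = 2πm/(qB).
T = 2π(5.01×10^-27) / [(2×1.60×10^-19)(4.98×10^-4)] = 1.98×10^-4 s.

T ≈ 0.198 ms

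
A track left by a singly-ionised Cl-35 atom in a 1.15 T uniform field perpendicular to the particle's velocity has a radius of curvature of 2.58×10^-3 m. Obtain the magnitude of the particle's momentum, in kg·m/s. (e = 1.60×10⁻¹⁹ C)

Since qvB = mv²/r, the momentum p = mv = qBr.
p = (1×1.60×10^-19)(1.15)(2.58×10^-3) = 4.75×10^-22 kg·m/s.

p ≈ 4.75×10^-22 kg·m/s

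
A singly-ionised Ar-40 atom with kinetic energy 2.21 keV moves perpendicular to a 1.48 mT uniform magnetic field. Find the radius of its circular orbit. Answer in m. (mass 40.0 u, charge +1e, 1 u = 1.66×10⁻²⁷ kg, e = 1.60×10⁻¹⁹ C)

Convert the energy: K = 2.21 keV = 3.54×10^-16 J.
v = √(2K/m) = √(2·3.54×10^-16/6.64×10^-26) = 1.03×10^5 m/s.
r = mv/(qB) = (6.64×10^-26)(1.03×10^5) / [(1×1.60×10^-19)(1.48×10^-3)] = 28.9 m.

r ≈ 28.9 m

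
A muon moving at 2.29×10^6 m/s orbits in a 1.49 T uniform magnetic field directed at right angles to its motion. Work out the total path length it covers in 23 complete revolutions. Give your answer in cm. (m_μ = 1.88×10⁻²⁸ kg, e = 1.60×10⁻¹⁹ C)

r = mv/(qB) = 1.81×10^-3 m, so one revolution covers 2πr = 0.0113 m.
In 23 revolutions: L = 23·2πr = 0.261 m.

L ≈ 26.1 cm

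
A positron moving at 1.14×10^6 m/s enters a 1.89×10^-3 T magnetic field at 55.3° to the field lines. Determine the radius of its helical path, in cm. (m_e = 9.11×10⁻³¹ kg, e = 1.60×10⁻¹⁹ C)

Only the perpendicular component v⊥ = v sin55.3° = 9.37×10^5 m/s is bent by the field.
r = m v⊥ /(qB) = (9.11×10^-31)(9.37×10^5) / [(1×1.60×10^-19)(1.89×10^-3)] = 2.82×10^-3 m.

r ≈ 0.282 cm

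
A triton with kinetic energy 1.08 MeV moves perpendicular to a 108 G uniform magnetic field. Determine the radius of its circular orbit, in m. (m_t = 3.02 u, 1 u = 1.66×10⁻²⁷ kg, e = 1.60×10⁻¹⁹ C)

r ≈ 24.1 m

Convert the energy: K = 1.08 MeV = 1.73×10^-13 J.
v = √(2K/m) = √(2·1.73×10^-13/5.01×10^-27) = 8.30×10^6 m/s.
r = mv/(qB) = (5.01×10^-27)(8.30×10^6) / [(1×1.60×10^-19)(0.0108)] = 24.1 m.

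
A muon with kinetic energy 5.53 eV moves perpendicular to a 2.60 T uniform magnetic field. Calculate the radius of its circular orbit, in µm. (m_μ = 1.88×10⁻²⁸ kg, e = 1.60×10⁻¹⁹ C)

Convert the energy: K = 5.53 eV = 8.85×10^-19 J.
v = √(2K/m) = √(2·8.85×10^-19/1.88×10^-28) = 9.70×10^4 m/s.
r = mv/(qB) = (1.88×10^-28)(9.70×10^4) / [(1×1.60×10^-19)(2.60)] = 4.38×10^-5 m.

r ≈ 43.8 µm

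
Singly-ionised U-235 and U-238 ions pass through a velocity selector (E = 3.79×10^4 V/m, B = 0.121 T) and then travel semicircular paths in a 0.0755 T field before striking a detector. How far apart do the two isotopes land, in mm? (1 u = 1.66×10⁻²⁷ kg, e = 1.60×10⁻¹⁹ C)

Both emerge at v = E/B₁ = 3.13×10^5 m/s.
r = mv/(qB₂), so r₁ = 10.115 m and r₂ = 10.244 m, giving Δr = 0.129 m.
After a semicircle each ion lands a diameter 2r from the entry slit, so the separation is 2Δr = 0.258 m.

Δd ≈ 258 mm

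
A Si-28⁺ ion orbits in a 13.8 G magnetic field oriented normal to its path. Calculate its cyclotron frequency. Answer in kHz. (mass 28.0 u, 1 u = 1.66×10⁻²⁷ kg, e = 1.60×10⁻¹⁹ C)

f = qB/(2πm) = (1×1.60×10^-19)(1.38×10^-3) / [2π(4.65×10^-26)] = 756 Hz.

f ≈ 0.756 kHz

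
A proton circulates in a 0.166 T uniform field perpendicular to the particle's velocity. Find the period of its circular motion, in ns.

T ≈ 395 ns

The cyclotron period is independent of speed: T = 2πm/(qB).
T = 2π(1.67×10^-27) / [(1×1.60×10^-19)(0.166)] = 3.95×10^-7 s.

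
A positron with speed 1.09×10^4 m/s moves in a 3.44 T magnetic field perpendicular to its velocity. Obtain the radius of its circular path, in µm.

r ≈ 0.0180 µm

The magnetic force provides the centripetal force: qvB = mv²/r, so r = mv/(qB).
r = (9.11×10^-31 kg)(1.09×10^4 m/s) / [(1×1.60×10^-19 C)(3.44 T)] = 1.80×10^-8 m.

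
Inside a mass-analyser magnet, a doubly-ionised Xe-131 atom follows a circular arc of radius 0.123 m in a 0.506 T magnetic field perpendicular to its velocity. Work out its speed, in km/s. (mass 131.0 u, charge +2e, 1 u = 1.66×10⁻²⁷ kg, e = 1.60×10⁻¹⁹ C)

v ≈ 91.6 km/s

From qvB = mv²/r, v = qBr/m.
v = (2×1.60×10^-19)(0.506)(0.123) / (2.17×10^-25) = 9.16×10^4 m/s.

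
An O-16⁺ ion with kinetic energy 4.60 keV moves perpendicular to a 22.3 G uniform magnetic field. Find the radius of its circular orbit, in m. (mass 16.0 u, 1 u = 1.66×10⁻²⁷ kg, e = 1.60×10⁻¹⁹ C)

r ≈ 17.5 m

Convert the energy: K = 4.60 keV = 7.36×10^-16 J.
v = √(2K/m) = √(2·7.36×10^-16/2.66×10^-26) = 2.35×10^5 m/s.
r = mv/(qB) = (2.66×10^-26)(2.35×10^5) / [(1×1.60×10^-19)(2.23×10^-3)] = 17.5 m.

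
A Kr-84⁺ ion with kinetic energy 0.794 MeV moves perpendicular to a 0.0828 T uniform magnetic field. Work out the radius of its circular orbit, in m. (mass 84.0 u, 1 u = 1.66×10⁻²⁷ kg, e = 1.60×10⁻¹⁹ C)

Convert the energy: K = 0.794 MeV = 1.27×10^-13 J.
v = √(2K/m) = √(2·1.27×10^-13/1.39×10^-25) = 1.35×10^6 m/s.
r = mv/(qB) = (1.39×10^-25)(1.35×10^6) / [(1×1.60×10^-19)(0.0828)] = 14.2 m.

r ≈ 14.2 m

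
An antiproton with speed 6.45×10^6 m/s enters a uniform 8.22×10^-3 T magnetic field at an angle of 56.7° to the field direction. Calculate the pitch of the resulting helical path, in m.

The velocity component along B is v∥ = v cos56.7° = 3.54×10^6 m/s.
The cyclotron period T = 2πm/(qB) = 7.98×10^-6 s is set by m, q, B alone.
Pitch = v∥·T = (3.54×10^6)(7.98×10^-6) = 28.3 m.

pitch ≈ 28.3 m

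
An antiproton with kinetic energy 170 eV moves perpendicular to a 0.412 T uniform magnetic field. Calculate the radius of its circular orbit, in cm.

Convert the energy: K = 170 eV = 2.72×10^-17 J.
v = √(2K/m) = √(2·2.72×10^-17/1.67×10^-27) = 1.80×10^5 m/s.
r = mv/(qB) = (1.67×10^-27)(1.80×10^5) / [(1×1.60×10^-19)(0.412)] = 4.57×10^-3 m.

r ≈ 0.457 cm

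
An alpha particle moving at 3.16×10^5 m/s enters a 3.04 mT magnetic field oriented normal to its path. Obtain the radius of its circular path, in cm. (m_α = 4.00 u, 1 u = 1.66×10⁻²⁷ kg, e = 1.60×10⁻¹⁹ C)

The magnetic force provides the centripetal force: qvB = mv²/r, so r = mv/(qB).
r = (6.64×10^-27 kg)(3.16×10^5 m/s) / [(2×1.60×10^-19 C)(3.04×10^-3 T)] = 2.16 m.

r ≈ 216 cm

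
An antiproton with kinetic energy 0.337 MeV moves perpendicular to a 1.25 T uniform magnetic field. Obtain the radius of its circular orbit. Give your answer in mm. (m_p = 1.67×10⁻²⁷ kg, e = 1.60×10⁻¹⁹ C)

Convert the energy: K = 0.337 MeV = 5.39×10^-14 J.
v = √(2K/m) = √(2·5.39×10^-14/1.67×10^-27) = 8.04×10^6 m/s.
r = mv/(qB) = (1.67×10^-27)(8.04×10^6) / [(1×1.60×10^-19)(1.25)] = 0.0671 m.

r ≈ 67.1 mm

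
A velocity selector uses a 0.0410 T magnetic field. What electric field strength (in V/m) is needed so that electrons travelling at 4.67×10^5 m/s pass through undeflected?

qE = qvB ⇒ E = vB = (4.67×10^5)(0.0410) = 1.91×10^4 V/m.

E ≈ 1.91×10^4 V/m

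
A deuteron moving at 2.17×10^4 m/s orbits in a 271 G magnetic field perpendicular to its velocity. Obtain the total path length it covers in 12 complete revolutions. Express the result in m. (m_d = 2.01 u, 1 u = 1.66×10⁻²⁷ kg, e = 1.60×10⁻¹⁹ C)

L ≈ 1.26 m

r = mv/(qB) = 0.0167 m, so one revolution covers 2πr = 0.105 m.
In 12 revolutions: L = 12·2πr = 1.26 m.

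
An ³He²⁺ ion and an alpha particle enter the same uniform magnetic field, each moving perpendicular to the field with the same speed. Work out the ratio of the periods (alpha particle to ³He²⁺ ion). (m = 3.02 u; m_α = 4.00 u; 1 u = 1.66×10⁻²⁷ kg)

T = 2πm/(qB) is independent of speed, so T₂/T₁ = (m₂/q₂)/(m₁/q₁).
T_{alpha particle}/T_{³He²⁺ ion} = (6.64×10^-27/2e) / (5.01×10^-27/2e) = 1.32.

ratio ≈ 1.32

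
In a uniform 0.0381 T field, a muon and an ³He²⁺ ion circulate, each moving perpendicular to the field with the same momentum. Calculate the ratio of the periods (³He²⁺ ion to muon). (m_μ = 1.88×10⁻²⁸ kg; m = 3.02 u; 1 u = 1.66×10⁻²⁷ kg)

T = 2πm/(qB) is independent of speed, so T₂/T₁ = (m₂/q₂)/(m₁/q₁).
T_{³He²⁺ ion}/T_{muon} = (5.01×10^-27/2e) / (1.88×10^-28/1e) = 13.3.

ratio ≈ 13.3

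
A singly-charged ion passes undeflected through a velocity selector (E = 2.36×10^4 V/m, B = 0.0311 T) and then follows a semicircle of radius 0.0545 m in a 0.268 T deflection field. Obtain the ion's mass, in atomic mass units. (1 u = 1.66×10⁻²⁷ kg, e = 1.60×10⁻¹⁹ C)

v = E/B₁ = 7.59×10^5 m/s.
From r = mv/(qB₂), m = qB₂r/v = (1×1.60×10^-19)(0.268)(0.0545) / (7.59×10^5) = 3.08×10^-27 kg.
In atomic mass units: m = 3.08×10^-27 / 1.66×10^-27 = 1.86 u.

m ≈ 1.86 u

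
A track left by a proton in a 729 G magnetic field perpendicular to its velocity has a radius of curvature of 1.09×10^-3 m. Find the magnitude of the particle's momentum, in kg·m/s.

Since qvB = mv²/r, the momentum p = mv = qBr.
p = (1×1.60×10^-19)(0.0729)(1.09×10^-3) = 1.27×10^-23 kg·m/s.

p ≈ 1.27×10^-23 kg·m/s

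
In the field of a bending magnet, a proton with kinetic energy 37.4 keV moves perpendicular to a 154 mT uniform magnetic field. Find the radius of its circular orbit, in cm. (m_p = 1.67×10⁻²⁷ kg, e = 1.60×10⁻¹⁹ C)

Convert the energy: K = 37.4 keV = 5.98×10^-15 J.
v = √(2K/m) = √(2·5.98×10^-15/1.67×10^-27) = 2.68×10^6 m/s.
r = mv/(qB) = (1.67×10^-27)(2.68×10^6) / [(1×1.60×10^-19)(0.154)] = 0.181 m.

r ≈ 18.1 cm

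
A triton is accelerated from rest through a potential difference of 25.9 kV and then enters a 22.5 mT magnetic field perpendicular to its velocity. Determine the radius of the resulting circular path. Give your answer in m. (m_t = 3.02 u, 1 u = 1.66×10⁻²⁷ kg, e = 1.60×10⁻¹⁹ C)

r ≈ 1.79 m

The kinetic energy gained is K = qV = (1×1.60×10^-19)(2.59×10^4) = 4.14×10^-15 J.
v = √(2K/m) = 1.29×10^6 m/s.
r = mv/(qB) = (5.01×10^-27)(1.29×10^6) / [(1×1.60×10^-19)(0.0225)] = 1.79 m.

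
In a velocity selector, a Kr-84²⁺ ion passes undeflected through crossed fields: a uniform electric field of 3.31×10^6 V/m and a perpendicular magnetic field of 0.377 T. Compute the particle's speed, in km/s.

For zero net force, qE = qvB, so v = E/B.
v = (3.31×10^6) / (0.377) = 8.78×10^6 m/s.

v ≈ 8780 km/s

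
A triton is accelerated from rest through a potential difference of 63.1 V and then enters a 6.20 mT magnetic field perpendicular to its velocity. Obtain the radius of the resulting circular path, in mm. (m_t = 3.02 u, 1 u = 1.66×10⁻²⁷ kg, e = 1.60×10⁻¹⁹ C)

r ≈ 321 mm

The kinetic energy gained is K = qV = (1×1.60×10^-19)(63.1) = 1.01×10^-17 J.
v = √(2K/m) = 6.35×10^4 m/s.
r = mv/(qB) = (5.01×10^-27)(6.35×10^4) / [(1×1.60×10^-19)(6.20×10^-3)] = 0.321 m.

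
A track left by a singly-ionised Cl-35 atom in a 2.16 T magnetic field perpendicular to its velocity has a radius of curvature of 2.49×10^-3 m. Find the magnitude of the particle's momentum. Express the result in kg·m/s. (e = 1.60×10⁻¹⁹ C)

p ≈ 8.61×10^-22 kg·m/s

Since qvB = mv²/r, the momentum p = mv = qBr.
p = (1×1.60×10^-19)(2.16)(2.49×10^-3) = 8.61×10^-22 kg·m/s.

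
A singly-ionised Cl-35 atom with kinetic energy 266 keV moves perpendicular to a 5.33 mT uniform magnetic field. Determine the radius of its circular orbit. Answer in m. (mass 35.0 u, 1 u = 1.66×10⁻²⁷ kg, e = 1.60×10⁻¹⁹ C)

Convert the energy: K = 266 keV = 4.26×10^-14 J.
v = √(2K/m) = √(2·4.26×10^-14/5.81×10^-26) = 1.21×10^6 m/s.
r = mv/(qB) = (5.81×10^-26)(1.21×10^6) / [(1×1.60×10^-19)(5.33×10^-3)] = 82.5 m.

r ≈ 82.5 m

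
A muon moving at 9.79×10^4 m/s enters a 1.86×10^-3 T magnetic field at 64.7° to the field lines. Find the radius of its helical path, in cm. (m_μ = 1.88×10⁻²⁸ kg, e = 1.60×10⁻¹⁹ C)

Only the perpendicular component v⊥ = v sin64.7° = 8.85×10^4 m/s is bent by the field.
r = m v⊥ /(qB) = (1.88×10^-28)(8.85×10^4) / [(1×1.60×10^-19)(1.86×10^-3)] = 0.0559 m.

r ≈ 5.59 cm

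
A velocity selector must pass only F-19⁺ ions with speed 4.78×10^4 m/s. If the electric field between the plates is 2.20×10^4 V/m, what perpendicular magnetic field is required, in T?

qE = qvB ⇒ B = E/v = (2.20×10^4) / (4.78×10^4) = 0.460 T.

B ≈ 0.460 T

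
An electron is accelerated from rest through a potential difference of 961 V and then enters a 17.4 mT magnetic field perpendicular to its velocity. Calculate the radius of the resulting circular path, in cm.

r ≈ 0.601 cm

The kinetic energy gained is K = qV = (1×1.60×10^-19)(961) = 1.54×10^-16 J.
v = √(2K/m) = 1.84×10^7 m/s.
r = mv/(qB) = (9.11×10^-31)(1.84×10^7) / [(1×1.60×10^-19)(0.0174)] = 6.01×10^-3 m.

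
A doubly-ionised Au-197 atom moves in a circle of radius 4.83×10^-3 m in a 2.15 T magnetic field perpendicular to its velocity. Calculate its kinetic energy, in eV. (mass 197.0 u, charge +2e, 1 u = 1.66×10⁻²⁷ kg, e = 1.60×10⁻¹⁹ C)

v = qBr/m = (2×1.60×10^-19)(2.15)(4.83×10^-3) / (3.27×10^-25) = 1.02×10^4 m/s.
K = ½mv² = 0.5·(3.27×10^-25)·(1.02×10^4)² = 1.69×10^-17 J = 106 eV.

K ≈ 106 eV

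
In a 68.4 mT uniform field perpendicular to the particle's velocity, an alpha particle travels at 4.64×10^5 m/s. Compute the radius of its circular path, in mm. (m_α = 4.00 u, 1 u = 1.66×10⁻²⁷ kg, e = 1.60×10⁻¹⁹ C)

r ≈ 141 mm

The magnetic force provides the centripetal force: qvB = mv²/r, so r = mv/(qB).
r = (6.64×10^-27 kg)(4.64×10^5 m/s) / [(2×1.60×10^-19 C)(0.0684 T)] = 0.141 m.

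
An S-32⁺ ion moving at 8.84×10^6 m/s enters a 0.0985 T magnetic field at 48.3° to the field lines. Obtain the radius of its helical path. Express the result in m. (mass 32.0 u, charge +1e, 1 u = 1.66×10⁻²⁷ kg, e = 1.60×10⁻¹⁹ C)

r ≈ 22.2 m

Only the perpendicular component v⊥ = v sin48.3° = 6.60×10^6 m/s is bent by the field.
r = m v⊥ /(qB) = (5.31×10^-26)(6.60×10^6) / [(1×1.60×10^-19)(0.0985)] = 22.2 m.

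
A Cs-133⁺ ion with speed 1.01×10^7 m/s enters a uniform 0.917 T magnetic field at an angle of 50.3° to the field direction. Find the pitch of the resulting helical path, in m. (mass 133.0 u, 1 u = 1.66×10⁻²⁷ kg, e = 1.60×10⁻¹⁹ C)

pitch ≈ 61.0 m

The velocity component along B is v∥ = v cos50.3° = 6.45×10^6 m/s.
The cyclotron period T = 2πm/(qB) = 9.45×10^-6 s is set by m, q, B alone.
Pitch = v∥·T = (6.45×10^6)(9.45×10^-6) = 61.0 m.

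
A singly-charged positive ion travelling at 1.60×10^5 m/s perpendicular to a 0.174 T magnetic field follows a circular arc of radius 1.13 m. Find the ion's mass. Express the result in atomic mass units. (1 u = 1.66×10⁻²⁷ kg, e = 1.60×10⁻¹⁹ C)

m ≈ 118 u

qvB = mv²/r ⇒ m = qBr/v.
m = (1×1.60×10^-19)(0.174)(1.13) / (1.60×10^5) = 1.97×10^-25 kg = 118 u.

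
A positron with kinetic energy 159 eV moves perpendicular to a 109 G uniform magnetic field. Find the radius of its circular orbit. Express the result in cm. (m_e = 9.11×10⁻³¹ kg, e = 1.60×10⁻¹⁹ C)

r ≈ 0.390 cm

Convert the energy: K = 159 eV = 2.54×10^-17 J.
v = √(2K/m) = √(2·2.54×10^-17/9.11×10^-31) = 7.47×10^6 m/s.
r = mv/(qB) = (9.11×10^-31)(7.47×10^6) / [(1×1.60×10^-19)(0.0109)] = 3.90×10^-3 m.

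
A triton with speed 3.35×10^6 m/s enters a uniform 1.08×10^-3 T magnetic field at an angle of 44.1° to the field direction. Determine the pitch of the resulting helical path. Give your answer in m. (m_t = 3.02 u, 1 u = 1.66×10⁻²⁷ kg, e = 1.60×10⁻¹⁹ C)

The velocity component along B is v∥ = v cos44.1° = 2.41×10^6 m/s.
The cyclotron period T = 2πm/(qB) = 1.82×10^-4 s is set by m, q, B alone.
Pitch = v∥·T = (2.41×10^6)(1.82×10^-4) = 439 m.

pitch ≈ 439 m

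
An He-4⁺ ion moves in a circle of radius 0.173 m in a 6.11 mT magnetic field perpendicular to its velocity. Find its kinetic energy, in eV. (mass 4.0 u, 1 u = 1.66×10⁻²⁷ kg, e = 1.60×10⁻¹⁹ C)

K ≈ 13.5 eV

v = qBr/m = (1×1.60×10^-19)(6.11×10^-3)(0.173) / (6.64×10^-27) = 2.55×10^4 m/s.
K = ½mv² = 0.5·(6.64×10^-27)·(2.55×10^4)² = 2.15×10^-18 J = 13.5 eV.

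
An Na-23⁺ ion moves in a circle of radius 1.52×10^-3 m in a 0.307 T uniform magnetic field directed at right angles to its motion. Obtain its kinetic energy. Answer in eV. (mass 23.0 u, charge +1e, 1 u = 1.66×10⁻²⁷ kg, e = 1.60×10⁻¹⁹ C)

v = qBr/m = (1×1.60×10^-19)(0.307)(1.52×10^-3) / (3.82×10^-26) = 1960 m/s.
K = ½mv² = 0.5·(3.82×10^-26)·(1960)² = 7.30×10^-20 J = 0.456 eV.

K ≈ 0.456 eV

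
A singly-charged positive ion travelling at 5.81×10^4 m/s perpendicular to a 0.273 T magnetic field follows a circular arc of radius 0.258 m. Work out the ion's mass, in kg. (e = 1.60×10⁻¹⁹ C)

qvB = mv²/r ⇒ m = qBr/v.
m = (1×1.60×10^-19)(0.273)(0.258) / (5.81×10^4) = 1.94×10^-25 kg.

m ≈ 1.94×10^-25 kg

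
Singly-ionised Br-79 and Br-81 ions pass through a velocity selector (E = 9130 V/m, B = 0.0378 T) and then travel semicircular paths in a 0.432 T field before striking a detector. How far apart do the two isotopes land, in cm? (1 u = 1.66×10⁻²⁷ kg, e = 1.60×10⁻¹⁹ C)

Δd ≈ 2.32 cm

Both emerge at v = E/B₁ = 2.42×10^5 m/s.
r = mv/(qB₂), so r₁ = 0.4583 m and r₂ = 0.4699 m, giving Δr = 0.0116 m.
After a semicircle each ion lands a diameter 2r from the entry slit, so the separation is 2Δr = 0.0232 m.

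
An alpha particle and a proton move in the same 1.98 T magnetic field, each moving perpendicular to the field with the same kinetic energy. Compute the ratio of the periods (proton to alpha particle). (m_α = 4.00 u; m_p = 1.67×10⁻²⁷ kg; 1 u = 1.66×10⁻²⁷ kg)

T = 2πm/(qB) is independent of speed, so T₂/T₁ = (m₂/q₂)/(m₁/q₁).
T_{proton}/T_{alpha particle} = (1.67×10^-27/1e) / (6.64×10^-27/2e) = 0.503.

ratio ≈ 0.503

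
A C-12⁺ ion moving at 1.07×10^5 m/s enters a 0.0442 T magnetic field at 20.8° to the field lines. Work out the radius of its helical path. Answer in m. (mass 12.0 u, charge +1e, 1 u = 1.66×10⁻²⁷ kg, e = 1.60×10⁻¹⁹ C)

r ≈ 0.107 m

Only the perpendicular component v⊥ = v sin20.8° = 3.80×10^4 m/s is bent by the field.
r = m v⊥ /(qB) = (1.99×10^-26)(3.80×10^4) / [(1×1.60×10^-19)(0.0442)] = 0.107 m.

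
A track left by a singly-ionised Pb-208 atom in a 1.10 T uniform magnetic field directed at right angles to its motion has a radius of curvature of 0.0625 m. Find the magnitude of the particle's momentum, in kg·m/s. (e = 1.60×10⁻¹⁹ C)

p ≈ 1.10×10^-20 kg·m/s

Since qvB = mv²/r, the momentum p = mv = qBr.
p = (1×1.60×10^-19)(1.10)(0.0625) = 1.10×10^-20 kg·m/s.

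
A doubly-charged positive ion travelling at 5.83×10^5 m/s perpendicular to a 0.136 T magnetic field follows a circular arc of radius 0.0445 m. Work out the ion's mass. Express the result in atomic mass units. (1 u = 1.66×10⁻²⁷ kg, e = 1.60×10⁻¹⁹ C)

qvB = mv²/r ⇒ m = qBr/v.
m = (2×1.60×10^-19)(0.136)(0.0445) / (5.83×10^5) = 3.32×10^-27 kg = 2.00 u.

m ≈ 2.00 u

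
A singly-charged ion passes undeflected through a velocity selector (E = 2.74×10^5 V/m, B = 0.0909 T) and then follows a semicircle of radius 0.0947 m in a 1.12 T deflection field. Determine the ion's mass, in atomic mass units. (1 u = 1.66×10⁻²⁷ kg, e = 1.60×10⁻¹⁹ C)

m ≈ 3.39 u

v = E/B₁ = 3.01×10^6 m/s.
From r = mv/(qB₂), m = qB₂r/v = (1×1.60×10^-19)(1.12)(0.0947) / (3.01×10^6) = 5.63×10^-27 kg.
In atomic mass units: m = 5.63×10^-27 / 1.66×10^-27 = 3.39 u.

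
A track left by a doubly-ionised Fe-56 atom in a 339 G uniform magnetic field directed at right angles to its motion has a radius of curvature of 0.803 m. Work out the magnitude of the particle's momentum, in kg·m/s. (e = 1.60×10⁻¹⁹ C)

p ≈ 8.71×10^-21 kg·m/s

Since qvB = mv²/r, the momentum p = mv = qBr.
p = (2×1.60×10^-19)(0.0339)(0.803) = 8.71×10^-21 kg·m/s.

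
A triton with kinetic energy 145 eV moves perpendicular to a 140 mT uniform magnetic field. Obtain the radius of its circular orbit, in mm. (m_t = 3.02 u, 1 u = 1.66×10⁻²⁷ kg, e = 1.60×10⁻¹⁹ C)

r ≈ 21.5 mm

Convert the energy: K = 145 eV = 2.32×10^-17 J.
v = √(2K/m) = √(2·2.32×10^-17/5.01×10^-27) = 9.62×10^4 m/s.
r = mv/(qB) = (5.01×10^-27)(9.62×10^4) / [(1×1.60×10^-19)(0.140)] = 0.0215 m.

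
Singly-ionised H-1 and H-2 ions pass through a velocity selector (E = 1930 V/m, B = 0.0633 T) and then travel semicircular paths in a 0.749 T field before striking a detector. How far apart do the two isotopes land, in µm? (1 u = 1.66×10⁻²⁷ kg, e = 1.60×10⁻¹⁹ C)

Δd ≈ 845 µm

Both emerge at v = E/B₁ = 3.05×10^4 m/s.
r = mv/(qB₂), so r₁ = 4.22×10^-4 m and r₂ = 8.45×10^-4 m, giving Δr = 4.22×10^-4 m.
After a semicircle each ion lands a diameter 2r from the entry slit, so the separation is 2Δr = 8.45×10^-4 m.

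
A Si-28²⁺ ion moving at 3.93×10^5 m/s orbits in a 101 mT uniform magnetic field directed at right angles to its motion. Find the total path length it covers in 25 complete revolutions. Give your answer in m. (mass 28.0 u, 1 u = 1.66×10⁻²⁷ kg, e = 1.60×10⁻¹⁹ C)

L ≈ 88.8 m

r = mv/(qB) = 0.565 m, so one revolution covers 2πr = 3.55 m.
In 25 revolutions: L = 25·2πr = 88.8 m.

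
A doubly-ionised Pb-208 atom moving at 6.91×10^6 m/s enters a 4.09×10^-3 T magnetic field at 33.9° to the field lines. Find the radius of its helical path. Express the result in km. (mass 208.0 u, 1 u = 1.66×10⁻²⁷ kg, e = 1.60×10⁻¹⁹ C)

Only the perpendicular component v⊥ = v sin33.9° = 3.85×10^6 m/s is bent by the field.
r = m v⊥ /(qB) = (3.45×10^-25)(3.85×10^6) / [(2×1.60×10^-19)(4.09×10^-3)] = 1020 m.

r ≈ 1.02 km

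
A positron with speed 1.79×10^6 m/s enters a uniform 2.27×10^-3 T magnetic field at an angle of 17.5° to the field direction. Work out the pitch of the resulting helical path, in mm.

The velocity component along B is v∥ = v cos17.5° = 1.71×10^6 m/s.
The cyclotron period T = 2πm/(qB) = 1.58×10^-8 s is set by m, q, B alone.
Pitch = v∥·T = (1.71×10^6)(1.58×10^-8) = 0.0269 m.

pitch ≈ 26.9 mm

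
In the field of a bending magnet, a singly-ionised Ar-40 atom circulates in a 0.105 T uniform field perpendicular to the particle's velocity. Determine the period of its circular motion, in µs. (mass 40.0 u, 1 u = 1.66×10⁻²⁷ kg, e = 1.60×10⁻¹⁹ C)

T ≈ 24.8 µs

The cyclotron period is independent of speed: T = 2πm/(qB).
T = 2π(6.64×10^-26) / [(1×1.60×10^-19)(0.105)] = 2.48×10^-5 s.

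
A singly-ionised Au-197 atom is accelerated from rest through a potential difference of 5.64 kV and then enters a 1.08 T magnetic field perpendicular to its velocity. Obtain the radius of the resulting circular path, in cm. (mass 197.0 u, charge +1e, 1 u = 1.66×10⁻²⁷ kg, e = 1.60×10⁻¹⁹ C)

The kinetic energy gained is K = qV = (1×1.60×10^-19)(5640) = 9.02×10^-16 J.
v = √(2K/m) = 7.43×10^4 m/s.
r = mv/(qB) = (3.27×10^-25)(7.43×10^4) / [(1×1.60×10^-19)(1.08)] = 0.141 m.

r ≈ 14.1 cm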